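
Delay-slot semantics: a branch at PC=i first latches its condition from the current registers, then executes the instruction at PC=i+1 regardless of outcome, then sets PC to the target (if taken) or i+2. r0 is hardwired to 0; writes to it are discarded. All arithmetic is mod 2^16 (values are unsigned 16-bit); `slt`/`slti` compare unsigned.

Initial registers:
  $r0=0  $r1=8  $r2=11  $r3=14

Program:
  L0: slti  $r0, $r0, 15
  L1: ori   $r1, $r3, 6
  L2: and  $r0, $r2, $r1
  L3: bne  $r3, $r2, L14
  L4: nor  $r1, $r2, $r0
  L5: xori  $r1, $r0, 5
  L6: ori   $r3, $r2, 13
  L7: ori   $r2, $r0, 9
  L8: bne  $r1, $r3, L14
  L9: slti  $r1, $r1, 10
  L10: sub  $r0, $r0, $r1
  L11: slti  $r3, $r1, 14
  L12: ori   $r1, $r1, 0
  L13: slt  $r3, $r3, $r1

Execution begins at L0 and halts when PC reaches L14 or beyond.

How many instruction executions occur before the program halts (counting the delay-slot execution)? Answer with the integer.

PC=0  slti  $r0, $r0, 15     | $r0=0 $r1=8 $r2=11 $r3=14
PC=1  ori   $r1, $r3, 6      | $r0=0 $r1=14 $r2=11 $r3=14
PC=2  and  $r0, $r2, $r1     | $r0=0 $r1=14 $r2=11 $r3=14
PC=3  bne  $r3, $r2, L14     | $r0=0 $r1=14 $r2=11 $r3=14  [TAKEN]
PC=4  nor  $r1, $r2, $r0     | $r0=0 $r1=65524 $r2=11 $r3=14

5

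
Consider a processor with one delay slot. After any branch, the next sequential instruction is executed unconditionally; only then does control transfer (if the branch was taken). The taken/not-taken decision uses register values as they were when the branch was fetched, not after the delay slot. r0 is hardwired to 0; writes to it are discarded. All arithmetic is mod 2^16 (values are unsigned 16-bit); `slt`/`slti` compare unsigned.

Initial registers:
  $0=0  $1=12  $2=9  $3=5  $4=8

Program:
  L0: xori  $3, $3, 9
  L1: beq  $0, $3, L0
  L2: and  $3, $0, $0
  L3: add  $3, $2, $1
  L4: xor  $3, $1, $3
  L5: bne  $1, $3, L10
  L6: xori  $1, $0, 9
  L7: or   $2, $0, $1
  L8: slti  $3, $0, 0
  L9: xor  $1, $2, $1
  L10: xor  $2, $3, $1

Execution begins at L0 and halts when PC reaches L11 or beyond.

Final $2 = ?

[0] xori  $3, $3, 9  →  {$0:0, $1:12, $2:9, $3:12, $4:8}
[1] beq  $0, $3, L0  →  {$0:0, $1:12, $2:9, $3:12, $4:8}  ⟨branch fallthrough⟩
[2] and  $3, $0, $0  →  {$0:0, $1:12, $2:9, $3:0, $4:8}
[3] add  $3, $2, $1  →  {$0:0, $1:12, $2:9, $3:21, $4:8}
[4] xor  $3, $1, $3  →  {$0:0, $1:12, $2:9, $3:25, $4:8}
[5] bne  $1, $3, L10  →  {$0:0, $1:12, $2:9, $3:25, $4:8}  ⟨branch taken⟩
[6] xori  $1, $0, 9  →  {$0:0, $1:9, $2:9, $3:25, $4:8}
[10] xor  $2, $3, $1  →  {$0:0, $1:9, $2:16, $3:25, $4:8}

16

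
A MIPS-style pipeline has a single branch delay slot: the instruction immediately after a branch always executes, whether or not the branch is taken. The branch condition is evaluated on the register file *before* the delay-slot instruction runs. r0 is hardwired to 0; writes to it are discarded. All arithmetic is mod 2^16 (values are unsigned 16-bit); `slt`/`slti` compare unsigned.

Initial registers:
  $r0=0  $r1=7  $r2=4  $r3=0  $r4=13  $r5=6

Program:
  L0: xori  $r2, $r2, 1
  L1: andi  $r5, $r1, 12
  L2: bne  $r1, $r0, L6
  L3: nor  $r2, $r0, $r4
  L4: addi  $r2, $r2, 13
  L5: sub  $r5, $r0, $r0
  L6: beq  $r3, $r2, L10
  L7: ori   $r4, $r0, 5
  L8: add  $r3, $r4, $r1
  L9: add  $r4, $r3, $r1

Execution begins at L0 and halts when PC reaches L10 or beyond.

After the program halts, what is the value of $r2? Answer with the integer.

[0] xori  $r2, $r2, 1  →  {$r0:0, $r1:7, $r2:5, $r3:0, $r4:13, $r5:6}
[1] andi  $r5, $r1, 12  →  {$r0:0, $r1:7, $r2:5, $r3:0, $r4:13, $r5:4}
[2] bne  $r1, $r0, L6  →  {$r0:0, $r1:7, $r2:5, $r3:0, $r4:13, $r5:4}  ⟨branch taken⟩
[3] nor  $r2, $r0, $r4  →  {$r0:0, $r1:7, $r2:65522, $r3:0, $r4:13, $r5:4}
[6] beq  $r3, $r2, L10  →  {$r0:0, $r1:7, $r2:65522, $r3:0, $r4:13, $r5:4}  ⟨branch fallthrough⟩
[7] ori   $r4, $r0, 5  →  {$r0:0, $r1:7, $r2:65522, $r3:0, $r4:5, $r5:4}
[8] add  $r3, $r4, $r1  →  {$r0:0, $r1:7, $r2:65522, $r3:12, $r4:5, $r5:4}
[9] add  $r4, $r3, $r1  →  {$r0:0, $r1:7, $r2:65522, $r3:12, $r4:19, $r5:4}

65522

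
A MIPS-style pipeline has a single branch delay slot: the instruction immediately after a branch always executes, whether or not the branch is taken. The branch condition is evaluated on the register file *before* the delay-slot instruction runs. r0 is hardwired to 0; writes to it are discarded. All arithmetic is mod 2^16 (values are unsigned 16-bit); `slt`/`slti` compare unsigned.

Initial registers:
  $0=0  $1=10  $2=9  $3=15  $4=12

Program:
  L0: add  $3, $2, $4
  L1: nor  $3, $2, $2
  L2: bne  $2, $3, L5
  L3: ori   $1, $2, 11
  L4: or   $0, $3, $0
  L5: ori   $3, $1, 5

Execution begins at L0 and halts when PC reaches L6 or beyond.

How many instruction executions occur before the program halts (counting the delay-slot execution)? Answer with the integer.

5

  step pc=0: add  $3, $2, $4  regs=(0,10,9,21,12)
  step pc=1: nor  $3, $2, $2  regs=(0,10,9,65526,12)
  step pc=2: bne  $2, $3, L5  cond=T  regs=(0,10,9,65526,12)
  step pc=3: ori   $1, $2, 11  regs=(0,11,9,65526,12)
  step pc=5: ori   $3, $1, 5  regs=(0,11,9,15,12)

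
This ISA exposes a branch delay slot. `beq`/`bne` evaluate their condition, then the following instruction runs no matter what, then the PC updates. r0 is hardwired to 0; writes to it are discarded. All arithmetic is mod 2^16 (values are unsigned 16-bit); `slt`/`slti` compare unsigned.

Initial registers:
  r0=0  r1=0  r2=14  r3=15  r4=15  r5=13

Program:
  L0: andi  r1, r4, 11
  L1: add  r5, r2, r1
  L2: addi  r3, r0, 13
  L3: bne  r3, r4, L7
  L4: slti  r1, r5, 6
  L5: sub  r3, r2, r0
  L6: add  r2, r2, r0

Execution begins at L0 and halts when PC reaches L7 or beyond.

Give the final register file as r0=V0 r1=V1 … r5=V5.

[0] andi  r1, r4, 11  →  {r0:0, r1:11, r2:14, r3:15, r4:15, r5:13}
[1] add  r5, r2, r1  →  {r0:0, r1:11, r2:14, r3:15, r4:15, r5:25}
[2] addi  r3, r0, 13  →  {r0:0, r1:11, r2:14, r3:13, r4:15, r5:25}
[3] bne  r3, r4, L7  →  {r0:0, r1:11, r2:14, r3:13, r4:15, r5:25}  ⟨branch taken⟩
[4] slti  r1, r5, 6  →  {r0:0, r1:0, r2:14, r3:13, r4:15, r5:25}

r0=0 r1=0 r2=14 r3=13 r4=15 r5=25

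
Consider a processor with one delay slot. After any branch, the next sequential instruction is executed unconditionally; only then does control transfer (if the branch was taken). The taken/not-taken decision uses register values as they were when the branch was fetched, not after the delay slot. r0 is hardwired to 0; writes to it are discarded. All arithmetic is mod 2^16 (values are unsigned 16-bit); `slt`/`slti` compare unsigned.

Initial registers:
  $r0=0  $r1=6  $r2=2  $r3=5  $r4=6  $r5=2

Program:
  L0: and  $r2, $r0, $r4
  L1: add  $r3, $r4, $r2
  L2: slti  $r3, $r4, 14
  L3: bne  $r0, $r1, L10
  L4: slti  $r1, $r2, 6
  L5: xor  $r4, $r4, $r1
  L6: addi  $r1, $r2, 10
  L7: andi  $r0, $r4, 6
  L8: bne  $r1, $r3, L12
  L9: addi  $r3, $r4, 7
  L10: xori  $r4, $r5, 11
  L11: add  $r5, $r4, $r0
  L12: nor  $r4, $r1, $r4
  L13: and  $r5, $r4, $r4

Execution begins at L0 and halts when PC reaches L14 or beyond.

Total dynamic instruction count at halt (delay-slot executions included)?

#0 and  $r2, $r0, $r4 ; 0/6/0/5/6/2
#1 add  $r3, $r4, $r2 ; 0/6/0/6/6/2
#2 slti  $r3, $r4, 14 ; 0/6/0/1/6/2
#3 bne  $r0, $r1, L10 ; 0/6/0/1/6/2 ; →target
#4 slti  $r1, $r2, 6 ; 0/1/0/1/6/2
#10 xori  $r4, $r5, 11 ; 0/1/0/1/9/2
#11 add  $r5, $r4, $r0 ; 0/1/0/1/9/9
#12 nor  $r4, $r1, $r4 ; 0/1/0/1/65526/9
#13 and  $r5, $r4, $r4 ; 0/1/0/1/65526/65526

9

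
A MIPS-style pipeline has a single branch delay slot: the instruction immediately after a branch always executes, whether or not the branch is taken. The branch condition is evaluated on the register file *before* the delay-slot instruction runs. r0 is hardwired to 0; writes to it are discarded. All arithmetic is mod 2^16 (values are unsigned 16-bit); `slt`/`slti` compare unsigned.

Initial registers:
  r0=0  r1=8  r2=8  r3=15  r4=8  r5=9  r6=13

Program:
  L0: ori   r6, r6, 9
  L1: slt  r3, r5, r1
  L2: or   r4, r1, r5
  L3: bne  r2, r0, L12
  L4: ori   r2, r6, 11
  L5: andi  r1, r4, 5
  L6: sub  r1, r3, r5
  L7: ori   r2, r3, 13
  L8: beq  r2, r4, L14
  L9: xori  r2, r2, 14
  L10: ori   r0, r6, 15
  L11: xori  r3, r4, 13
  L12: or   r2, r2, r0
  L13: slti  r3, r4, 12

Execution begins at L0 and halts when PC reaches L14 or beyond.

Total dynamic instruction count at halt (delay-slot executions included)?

7

[0] ori   r6, r6, 9  →  {r0:0, r1:8, r2:8, r3:15, r4:8, r5:9, r6:13}
[1] slt  r3, r5, r1  →  {r0:0, r1:8, r2:8, r3:0, r4:8, r5:9, r6:13}
[2] or   r4, r1, r5  →  {r0:0, r1:8, r2:8, r3:0, r4:9, r5:9, r6:13}
[3] bne  r2, r0, L12  →  {r0:0, r1:8, r2:8, r3:0, r4:9, r5:9, r6:13}  ⟨branch taken⟩
[4] ori   r2, r6, 11  →  {r0:0, r1:8, r2:15, r3:0, r4:9, r5:9, r6:13}
[12] or   r2, r2, r0  →  {r0:0, r1:8, r2:15, r3:0, r4:9, r5:9, r6:13}
[13] slti  r3, r4, 12  →  {r0:0, r1:8, r2:15, r3:1, r4:9, r5:9, r6:13}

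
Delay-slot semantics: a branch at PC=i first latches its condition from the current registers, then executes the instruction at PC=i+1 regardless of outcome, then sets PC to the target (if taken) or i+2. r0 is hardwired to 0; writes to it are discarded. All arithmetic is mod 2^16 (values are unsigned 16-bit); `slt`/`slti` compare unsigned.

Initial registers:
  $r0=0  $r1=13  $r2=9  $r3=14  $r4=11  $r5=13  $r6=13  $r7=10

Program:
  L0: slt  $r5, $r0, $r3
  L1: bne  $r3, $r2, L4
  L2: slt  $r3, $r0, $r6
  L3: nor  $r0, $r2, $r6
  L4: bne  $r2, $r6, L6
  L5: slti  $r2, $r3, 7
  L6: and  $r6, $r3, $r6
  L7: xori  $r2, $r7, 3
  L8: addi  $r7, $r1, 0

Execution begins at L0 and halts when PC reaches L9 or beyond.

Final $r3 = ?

#0 slt  $r5, $r0, $r3 ; 0/13/9/14/11/1/13/10
#1 bne  $r3, $r2, L4 ; 0/13/9/14/11/1/13/10 ; →target
#2 slt  $r3, $r0, $r6 ; 0/13/9/1/11/1/13/10
#4 bne  $r2, $r6, L6 ; 0/13/9/1/11/1/13/10 ; →target
#5 slti  $r2, $r3, 7 ; 0/13/1/1/11/1/13/10
#6 and  $r6, $r3, $r6 ; 0/13/1/1/11/1/1/10
#7 xori  $r2, $r7, 3 ; 0/13/9/1/11/1/1/10
#8 addi  $r7, $r1, 0 ; 0/13/9/1/11/1/1/13

1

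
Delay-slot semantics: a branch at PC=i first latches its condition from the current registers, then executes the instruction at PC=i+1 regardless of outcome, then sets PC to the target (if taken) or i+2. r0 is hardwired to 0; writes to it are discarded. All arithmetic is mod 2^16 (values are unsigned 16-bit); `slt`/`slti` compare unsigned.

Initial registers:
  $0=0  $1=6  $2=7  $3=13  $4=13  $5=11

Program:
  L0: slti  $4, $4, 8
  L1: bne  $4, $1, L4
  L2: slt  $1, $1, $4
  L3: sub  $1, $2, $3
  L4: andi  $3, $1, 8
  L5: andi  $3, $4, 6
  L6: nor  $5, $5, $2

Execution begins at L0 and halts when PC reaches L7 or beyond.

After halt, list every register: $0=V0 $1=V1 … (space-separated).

#0 slti  $4, $4, 8 ; 0/6/7/13/0/11
#1 bne  $4, $1, L4 ; 0/6/7/13/0/11 ; →target
#2 slt  $1, $1, $4 ; 0/0/7/13/0/11
#4 andi  $3, $1, 8 ; 0/0/7/0/0/11
#5 andi  $3, $4, 6 ; 0/0/7/0/0/11
#6 nor  $5, $5, $2 ; 0/0/7/0/0/65520

$0=0 $1=0 $2=7 $3=0 $4=0 $5=65520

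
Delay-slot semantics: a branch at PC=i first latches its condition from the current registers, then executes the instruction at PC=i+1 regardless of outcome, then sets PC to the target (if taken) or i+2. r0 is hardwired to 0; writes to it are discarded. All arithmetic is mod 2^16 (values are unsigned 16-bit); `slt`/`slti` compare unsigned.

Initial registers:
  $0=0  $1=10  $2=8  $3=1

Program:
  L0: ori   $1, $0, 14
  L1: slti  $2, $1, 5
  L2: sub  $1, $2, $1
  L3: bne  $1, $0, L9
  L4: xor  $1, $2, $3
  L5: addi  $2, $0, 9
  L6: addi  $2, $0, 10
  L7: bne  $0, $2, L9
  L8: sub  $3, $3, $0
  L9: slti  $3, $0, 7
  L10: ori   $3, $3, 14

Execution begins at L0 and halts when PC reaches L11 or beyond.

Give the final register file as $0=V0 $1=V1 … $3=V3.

$0=0 $1=1 $2=0 $3=15

  step pc=0: ori   $1, $0, 14  regs=(0,14,8,1)
  step pc=1: slti  $2, $1, 5  regs=(0,14,0,1)
  step pc=2: sub  $1, $2, $1  regs=(0,65522,0,1)
  step pc=3: bne  $1, $0, L9  cond=T  regs=(0,65522,0,1)
  step pc=4: xor  $1, $2, $3  regs=(0,1,0,1)
  step pc=9: slti  $3, $0, 7  regs=(0,1,0,1)
  step pc=10: ori   $3, $3, 14  regs=(0,1,0,15)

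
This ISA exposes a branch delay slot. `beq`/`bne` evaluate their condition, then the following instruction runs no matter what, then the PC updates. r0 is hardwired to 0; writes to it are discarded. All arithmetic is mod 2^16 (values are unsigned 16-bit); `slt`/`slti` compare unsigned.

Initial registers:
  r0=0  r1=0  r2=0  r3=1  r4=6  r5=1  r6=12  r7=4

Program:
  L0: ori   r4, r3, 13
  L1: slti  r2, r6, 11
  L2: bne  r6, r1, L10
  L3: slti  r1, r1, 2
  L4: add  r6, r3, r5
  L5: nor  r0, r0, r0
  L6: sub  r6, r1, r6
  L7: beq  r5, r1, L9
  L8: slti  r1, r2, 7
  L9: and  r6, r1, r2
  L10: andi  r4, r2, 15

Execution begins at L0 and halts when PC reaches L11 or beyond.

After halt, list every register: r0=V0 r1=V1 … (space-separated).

PC=0  ori   r4, r3, 13       | r0=0 r1=0 r2=0 r3=1 r4=13 r5=1 r6=12 r7=4
PC=1  slti  r2, r6, 11       | r0=0 r1=0 r2=0 r3=1 r4=13 r5=1 r6=12 r7=4
PC=2  bne  r6, r1, L10       | r0=0 r1=0 r2=0 r3=1 r4=13 r5=1 r6=12 r7=4  [TAKEN]
PC=3  slti  r1, r1, 2        | r0=0 r1=1 r2=0 r3=1 r4=13 r5=1 r6=12 r7=4
PC=10 andi  r4, r2, 15       | r0=0 r1=1 r2=0 r3=1 r4=0 r5=1 r6=12 r7=4

r0=0 r1=1 r2=0 r3=1 r4=0 r5=1 r6=12 r7=4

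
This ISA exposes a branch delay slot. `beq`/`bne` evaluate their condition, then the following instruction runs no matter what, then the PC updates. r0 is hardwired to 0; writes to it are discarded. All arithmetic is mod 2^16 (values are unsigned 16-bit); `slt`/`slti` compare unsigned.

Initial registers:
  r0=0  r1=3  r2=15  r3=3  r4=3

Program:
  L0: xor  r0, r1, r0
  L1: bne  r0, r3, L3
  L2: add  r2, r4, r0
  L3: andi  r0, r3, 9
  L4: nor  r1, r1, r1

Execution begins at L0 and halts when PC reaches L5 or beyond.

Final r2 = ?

3

#0 xor  r0, r1, r0 ; 0/3/15/3/3
#1 bne  r0, r3, L3 ; 0/3/15/3/3 ; →target
#2 add  r2, r4, r0 ; 0/3/3/3/3
#3 andi  r0, r3, 9 ; 0/3/3/3/3
#4 nor  r1, r1, r1 ; 0/65532/3/3/3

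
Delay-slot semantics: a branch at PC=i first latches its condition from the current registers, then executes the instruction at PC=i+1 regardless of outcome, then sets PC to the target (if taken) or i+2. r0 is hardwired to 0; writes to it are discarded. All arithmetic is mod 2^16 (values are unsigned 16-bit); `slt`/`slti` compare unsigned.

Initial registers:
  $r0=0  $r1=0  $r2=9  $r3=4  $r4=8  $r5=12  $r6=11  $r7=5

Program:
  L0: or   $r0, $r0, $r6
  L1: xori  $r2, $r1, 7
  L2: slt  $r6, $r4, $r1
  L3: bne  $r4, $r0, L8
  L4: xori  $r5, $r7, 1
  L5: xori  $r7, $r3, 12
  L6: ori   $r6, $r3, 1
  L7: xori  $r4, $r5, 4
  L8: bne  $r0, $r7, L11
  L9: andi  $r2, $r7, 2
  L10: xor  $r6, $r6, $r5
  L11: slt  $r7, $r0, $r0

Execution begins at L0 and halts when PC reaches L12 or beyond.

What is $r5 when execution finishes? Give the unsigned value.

[0] or   $r0, $r0, $r6  →  {$r0:0, $r1:0, $r2:9, $r3:4, $r4:8, $r5:12, $r6:11, $r7:5}
[1] xori  $r2, $r1, 7  →  {$r0:0, $r1:0, $r2:7, $r3:4, $r4:8, $r5:12, $r6:11, $r7:5}
[2] slt  $r6, $r4, $r1  →  {$r0:0, $r1:0, $r2:7, $r3:4, $r4:8, $r5:12, $r6:0, $r7:5}
[3] bne  $r4, $r0, L8  →  {$r0:0, $r1:0, $r2:7, $r3:4, $r4:8, $r5:12, $r6:0, $r7:5}  ⟨branch taken⟩
[4] xori  $r5, $r7, 1  →  {$r0:0, $r1:0, $r2:7, $r3:4, $r4:8, $r5:4, $r6:0, $r7:5}
[8] bne  $r0, $r7, L11  →  {$r0:0, $r1:0, $r2:7, $r3:4, $r4:8, $r5:4, $r6:0, $r7:5}  ⟨branch taken⟩
[9] andi  $r2, $r7, 2  →  {$r0:0, $r1:0, $r2:0, $r3:4, $r4:8, $r5:4, $r6:0, $r7:5}
[11] slt  $r7, $r0, $r0  →  {$r0:0, $r1:0, $r2:0, $r3:4, $r4:8, $r5:4, $r6:0, $r7:0}

4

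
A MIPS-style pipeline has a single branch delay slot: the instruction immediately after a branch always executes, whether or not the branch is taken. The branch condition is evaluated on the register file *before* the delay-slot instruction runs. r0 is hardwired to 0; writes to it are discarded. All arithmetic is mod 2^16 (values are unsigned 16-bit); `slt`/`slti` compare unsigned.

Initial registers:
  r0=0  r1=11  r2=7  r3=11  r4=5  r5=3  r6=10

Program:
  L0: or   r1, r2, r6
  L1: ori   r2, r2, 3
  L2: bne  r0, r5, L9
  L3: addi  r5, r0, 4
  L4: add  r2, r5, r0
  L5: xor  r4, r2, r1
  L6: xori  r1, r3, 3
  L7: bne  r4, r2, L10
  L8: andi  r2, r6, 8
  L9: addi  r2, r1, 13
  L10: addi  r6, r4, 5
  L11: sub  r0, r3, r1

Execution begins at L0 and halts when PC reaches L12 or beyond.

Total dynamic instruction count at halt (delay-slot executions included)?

7

PC=0  or   r1, r2, r6        | r0=0 r1=15 r2=7 r3=11 r4=5 r5=3 r6=10
PC=1  ori   r2, r2, 3        | r0=0 r1=15 r2=7 r3=11 r4=5 r5=3 r6=10
PC=2  bne  r0, r5, L9        | r0=0 r1=15 r2=7 r3=11 r4=5 r5=3 r6=10  [TAKEN]
PC=3  addi  r5, r0, 4        | r0=0 r1=15 r2=7 r3=11 r4=5 r5=4 r6=10
PC=9  addi  r2, r1, 13       | r0=0 r1=15 r2=28 r3=11 r4=5 r5=4 r6=10
PC=10 addi  r6, r4, 5        | r0=0 r1=15 r2=28 r3=11 r4=5 r5=4 r6=10
PC=11 sub  r0, r3, r1        | r0=0 r1=15 r2=28 r3=11 r4=5 r5=4 r6=10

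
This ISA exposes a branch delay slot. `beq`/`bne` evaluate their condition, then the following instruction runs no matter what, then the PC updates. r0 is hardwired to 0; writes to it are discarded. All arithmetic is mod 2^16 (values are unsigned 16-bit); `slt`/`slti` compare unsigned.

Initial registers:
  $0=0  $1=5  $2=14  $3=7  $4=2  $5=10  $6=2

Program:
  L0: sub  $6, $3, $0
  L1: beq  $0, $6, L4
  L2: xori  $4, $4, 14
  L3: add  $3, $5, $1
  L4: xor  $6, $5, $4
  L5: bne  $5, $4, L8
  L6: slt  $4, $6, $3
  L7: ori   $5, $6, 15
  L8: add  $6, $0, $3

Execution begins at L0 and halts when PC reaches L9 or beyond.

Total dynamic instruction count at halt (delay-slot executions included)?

[0] sub  $6, $3, $0  →  {$0:0, $1:5, $2:14, $3:7, $4:2, $5:10, $6:7}
[1] beq  $0, $6, L4  →  {$0:0, $1:5, $2:14, $3:7, $4:2, $5:10, $6:7}  ⟨branch fallthrough⟩
[2] xori  $4, $4, 14  →  {$0:0, $1:5, $2:14, $3:7, $4:12, $5:10, $6:7}
[3] add  $3, $5, $1  →  {$0:0, $1:5, $2:14, $3:15, $4:12, $5:10, $6:7}
[4] xor  $6, $5, $4  →  {$0:0, $1:5, $2:14, $3:15, $4:12, $5:10, $6:6}
[5] bne  $5, $4, L8  →  {$0:0, $1:5, $2:14, $3:15, $4:12, $5:10, $6:6}  ⟨branch taken⟩
[6] slt  $4, $6, $3  →  {$0:0, $1:5, $2:14, $3:15, $4:1, $5:10, $6:6}
[8] add  $6, $0, $3  →  {$0:0, $1:5, $2:14, $3:15, $4:1, $5:10, $6:15}

8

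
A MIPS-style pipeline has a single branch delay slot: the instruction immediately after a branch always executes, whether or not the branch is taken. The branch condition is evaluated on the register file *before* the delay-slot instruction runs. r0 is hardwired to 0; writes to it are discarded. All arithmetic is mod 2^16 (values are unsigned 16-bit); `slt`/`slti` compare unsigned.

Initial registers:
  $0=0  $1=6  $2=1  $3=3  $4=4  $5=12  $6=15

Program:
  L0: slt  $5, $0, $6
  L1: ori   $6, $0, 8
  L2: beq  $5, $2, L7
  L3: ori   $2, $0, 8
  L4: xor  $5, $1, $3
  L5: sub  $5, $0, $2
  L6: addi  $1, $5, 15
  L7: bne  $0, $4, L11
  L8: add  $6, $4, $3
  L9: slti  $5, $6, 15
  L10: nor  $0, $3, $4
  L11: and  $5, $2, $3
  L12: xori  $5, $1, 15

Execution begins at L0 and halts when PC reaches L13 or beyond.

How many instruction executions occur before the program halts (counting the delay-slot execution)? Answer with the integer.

PC=0  slt  $5, $0, $6        | $0=0 $1=6 $2=1 $3=3 $4=4 $5=1 $6=15
PC=1  ori   $6, $0, 8        | $0=0 $1=6 $2=1 $3=3 $4=4 $5=1 $6=8
PC=2  beq  $5, $2, L7        | $0=0 $1=6 $2=1 $3=3 $4=4 $5=1 $6=8  [TAKEN]
PC=3  ori   $2, $0, 8        | $0=0 $1=6 $2=8 $3=3 $4=4 $5=1 $6=8
PC=7  bne  $0, $4, L11       | $0=0 $1=6 $2=8 $3=3 $4=4 $5=1 $6=8  [TAKEN]
PC=8  add  $6, $4, $3        | $0=0 $1=6 $2=8 $3=3 $4=4 $5=1 $6=7
PC=11 and  $5, $2, $3        | $0=0 $1=6 $2=8 $3=3 $4=4 $5=0 $6=7
PC=12 xori  $5, $1, 15       | $0=0 $1=6 $2=8 $3=3 $4=4 $5=9 $6=7

8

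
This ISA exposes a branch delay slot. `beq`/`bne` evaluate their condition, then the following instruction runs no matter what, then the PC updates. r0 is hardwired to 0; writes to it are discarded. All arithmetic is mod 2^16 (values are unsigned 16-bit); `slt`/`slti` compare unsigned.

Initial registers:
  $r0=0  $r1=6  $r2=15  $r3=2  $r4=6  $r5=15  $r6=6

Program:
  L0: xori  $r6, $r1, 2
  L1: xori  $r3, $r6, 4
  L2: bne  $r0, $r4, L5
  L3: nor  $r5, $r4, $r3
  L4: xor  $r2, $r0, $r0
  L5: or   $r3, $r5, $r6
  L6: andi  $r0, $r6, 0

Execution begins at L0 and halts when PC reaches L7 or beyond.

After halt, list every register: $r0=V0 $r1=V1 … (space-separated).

$r0=0 $r1=6 $r2=15 $r3=65533 $r4=6 $r5=65529 $r6=4

  step pc=0: xori  $r6, $r1, 2  regs=(0,6,15,2,6,15,4)
  step pc=1: xori  $r3, $r6, 4  regs=(0,6,15,0,6,15,4)
  step pc=2: bne  $r0, $r4, L5  cond=T  regs=(0,6,15,0,6,15,4)
  step pc=3: nor  $r5, $r4, $r3  regs=(0,6,15,0,6,65529,4)
  step pc=5: or   $r3, $r5, $r6  regs=(0,6,15,65533,6,65529,4)
  step pc=6: andi  $r0, $r6, 0  regs=(0,6,15,65533,6,65529,4)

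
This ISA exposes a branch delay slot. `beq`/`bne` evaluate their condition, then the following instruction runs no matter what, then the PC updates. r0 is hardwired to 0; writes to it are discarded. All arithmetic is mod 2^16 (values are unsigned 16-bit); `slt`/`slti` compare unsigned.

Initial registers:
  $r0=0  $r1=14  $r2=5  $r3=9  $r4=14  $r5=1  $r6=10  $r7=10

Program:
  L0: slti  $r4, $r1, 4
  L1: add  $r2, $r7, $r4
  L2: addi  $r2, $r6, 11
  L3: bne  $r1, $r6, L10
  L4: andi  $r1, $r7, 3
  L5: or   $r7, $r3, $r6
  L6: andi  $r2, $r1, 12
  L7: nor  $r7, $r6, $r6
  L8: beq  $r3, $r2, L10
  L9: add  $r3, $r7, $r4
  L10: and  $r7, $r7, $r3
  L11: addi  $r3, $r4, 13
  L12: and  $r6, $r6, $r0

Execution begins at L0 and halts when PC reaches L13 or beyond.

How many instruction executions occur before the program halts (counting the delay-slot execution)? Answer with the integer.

  step pc=0: slti  $r4, $r1, 4  regs=(0,14,5,9,0,1,10,10)
  step pc=1: add  $r2, $r7, $r4  regs=(0,14,10,9,0,1,10,10)
  step pc=2: addi  $r2, $r6, 11  regs=(0,14,21,9,0,1,10,10)
  step pc=3: bne  $r1, $r6, L10  cond=T  regs=(0,14,21,9,0,1,10,10)
  step pc=4: andi  $r1, $r7, 3  regs=(0,2,21,9,0,1,10,10)
  step pc=10: and  $r7, $r7, $r3  regs=(0,2,21,9,0,1,10,8)
  step pc=11: addi  $r3, $r4, 13  regs=(0,2,21,13,0,1,10,8)
  step pc=12: and  $r6, $r6, $r0  regs=(0,2,21,13,0,1,0,8)

8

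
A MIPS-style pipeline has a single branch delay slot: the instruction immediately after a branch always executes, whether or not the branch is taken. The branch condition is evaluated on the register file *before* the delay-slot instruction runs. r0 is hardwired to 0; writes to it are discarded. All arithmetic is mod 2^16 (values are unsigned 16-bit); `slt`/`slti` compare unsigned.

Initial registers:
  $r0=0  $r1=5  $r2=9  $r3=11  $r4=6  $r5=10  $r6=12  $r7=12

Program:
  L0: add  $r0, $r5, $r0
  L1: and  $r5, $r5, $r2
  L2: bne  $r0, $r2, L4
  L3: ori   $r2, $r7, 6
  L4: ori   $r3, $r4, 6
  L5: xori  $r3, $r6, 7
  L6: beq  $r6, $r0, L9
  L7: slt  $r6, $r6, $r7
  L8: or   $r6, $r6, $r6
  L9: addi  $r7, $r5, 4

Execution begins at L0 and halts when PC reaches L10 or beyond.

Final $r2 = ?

14

#0 add  $r0, $r5, $r0 ; 0/5/9/11/6/10/12/12
#1 and  $r5, $r5, $r2 ; 0/5/9/11/6/8/12/12
#2 bne  $r0, $r2, L4 ; 0/5/9/11/6/8/12/12 ; →target
#3 ori   $r2, $r7, 6 ; 0/5/14/11/6/8/12/12
#4 ori   $r3, $r4, 6 ; 0/5/14/6/6/8/12/12
#5 xori  $r3, $r6, 7 ; 0/5/14/11/6/8/12/12
#6 beq  $r6, $r0, L9 ; 0/5/14/11/6/8/12/12 ; →fallthru
#7 slt  $r6, $r6, $r7 ; 0/5/14/11/6/8/0/12
#8 or   $r6, $r6, $r6 ; 0/5/14/11/6/8/0/12
#9 addi  $r7, $r5, 4 ; 0/5/14/11/6/8/0/12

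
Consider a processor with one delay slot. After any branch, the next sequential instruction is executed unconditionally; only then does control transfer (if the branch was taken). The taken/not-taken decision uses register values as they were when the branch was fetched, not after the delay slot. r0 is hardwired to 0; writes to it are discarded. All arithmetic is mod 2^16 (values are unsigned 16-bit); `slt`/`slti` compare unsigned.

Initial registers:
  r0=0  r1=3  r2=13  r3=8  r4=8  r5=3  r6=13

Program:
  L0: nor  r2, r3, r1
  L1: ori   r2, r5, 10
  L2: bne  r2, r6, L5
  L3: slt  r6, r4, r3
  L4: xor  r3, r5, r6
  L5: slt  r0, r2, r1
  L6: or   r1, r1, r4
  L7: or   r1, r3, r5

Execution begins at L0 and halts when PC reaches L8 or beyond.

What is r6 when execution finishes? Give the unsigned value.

#0 nor  r2, r3, r1 ; 0/3/65524/8/8/3/13
#1 ori   r2, r5, 10 ; 0/3/11/8/8/3/13
#2 bne  r2, r6, L5 ; 0/3/11/8/8/3/13 ; →target
#3 slt  r6, r4, r3 ; 0/3/11/8/8/3/0
#5 slt  r0, r2, r1 ; 0/3/11/8/8/3/0
#6 or   r1, r1, r4 ; 0/11/11/8/8/3/0
#7 or   r1, r3, r5 ; 0/11/11/8/8/3/0

0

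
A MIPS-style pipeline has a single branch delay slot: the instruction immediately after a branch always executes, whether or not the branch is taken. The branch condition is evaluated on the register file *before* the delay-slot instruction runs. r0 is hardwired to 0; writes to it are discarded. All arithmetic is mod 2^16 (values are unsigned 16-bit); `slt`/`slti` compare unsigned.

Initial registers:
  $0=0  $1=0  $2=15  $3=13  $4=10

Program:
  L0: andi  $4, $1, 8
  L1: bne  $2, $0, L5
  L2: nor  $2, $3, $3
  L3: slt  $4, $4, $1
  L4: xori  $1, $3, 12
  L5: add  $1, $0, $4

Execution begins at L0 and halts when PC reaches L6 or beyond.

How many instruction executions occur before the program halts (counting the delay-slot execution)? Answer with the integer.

  step pc=0: andi  $4, $1, 8  regs=(0,0,15,13,0)
  step pc=1: bne  $2, $0, L5  cond=T  regs=(0,0,15,13,0)
  step pc=2: nor  $2, $3, $3  regs=(0,0,65522,13,0)
  step pc=5: add  $1, $0, $4  regs=(0,0,65522,13,0)

4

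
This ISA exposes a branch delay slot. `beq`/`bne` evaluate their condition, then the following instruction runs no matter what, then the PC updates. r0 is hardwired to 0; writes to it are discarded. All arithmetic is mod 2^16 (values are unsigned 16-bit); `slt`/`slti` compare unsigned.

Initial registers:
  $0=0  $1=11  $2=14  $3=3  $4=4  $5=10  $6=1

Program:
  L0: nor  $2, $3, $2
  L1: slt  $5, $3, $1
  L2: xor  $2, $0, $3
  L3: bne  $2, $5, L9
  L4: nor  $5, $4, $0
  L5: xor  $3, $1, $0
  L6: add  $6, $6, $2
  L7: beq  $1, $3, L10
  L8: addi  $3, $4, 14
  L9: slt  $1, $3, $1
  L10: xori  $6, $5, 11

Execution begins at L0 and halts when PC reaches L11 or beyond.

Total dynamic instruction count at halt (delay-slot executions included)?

7

#0 nor  $2, $3, $2 ; 0/11/65520/3/4/10/1
#1 slt  $5, $3, $1 ; 0/11/65520/3/4/1/1
#2 xor  $2, $0, $3 ; 0/11/3/3/4/1/1
#3 bne  $2, $5, L9 ; 0/11/3/3/4/1/1 ; →target
#4 nor  $5, $4, $0 ; 0/11/3/3/4/65531/1
#9 slt  $1, $3, $1 ; 0/1/3/3/4/65531/1
#10 xori  $6, $5, 11 ; 0/1/3/3/4/65531/65520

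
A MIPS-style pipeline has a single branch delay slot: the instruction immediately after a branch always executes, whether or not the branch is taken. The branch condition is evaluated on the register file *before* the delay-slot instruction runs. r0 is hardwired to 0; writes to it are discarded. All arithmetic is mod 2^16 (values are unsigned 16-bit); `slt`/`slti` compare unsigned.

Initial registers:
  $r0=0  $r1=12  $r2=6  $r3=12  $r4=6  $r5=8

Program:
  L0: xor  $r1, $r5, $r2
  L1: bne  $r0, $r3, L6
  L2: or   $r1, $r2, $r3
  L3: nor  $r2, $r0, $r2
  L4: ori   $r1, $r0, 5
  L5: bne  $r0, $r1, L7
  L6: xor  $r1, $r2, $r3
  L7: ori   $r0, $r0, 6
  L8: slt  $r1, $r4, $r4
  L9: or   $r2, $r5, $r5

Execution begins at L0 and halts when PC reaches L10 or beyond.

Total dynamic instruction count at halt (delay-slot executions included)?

[0] xor  $r1, $r5, $r2  →  {$r0:0, $r1:14, $r2:6, $r3:12, $r4:6, $r5:8}
[1] bne  $r0, $r3, L6  →  {$r0:0, $r1:14, $r2:6, $r3:12, $r4:6, $r5:8}  ⟨branch taken⟩
[2] or   $r1, $r2, $r3  →  {$r0:0, $r1:14, $r2:6, $r3:12, $r4:6, $r5:8}
[6] xor  $r1, $r2, $r3  →  {$r0:0, $r1:10, $r2:6, $r3:12, $r4:6, $r5:8}
[7] ori   $r0, $r0, 6  →  {$r0:0, $r1:10, $r2:6, $r3:12, $r4:6, $r5:8}
[8] slt  $r1, $r4, $r4  →  {$r0:0, $r1:0, $r2:6, $r3:12, $r4:6, $r5:8}
[9] or   $r2, $r5, $r5  →  {$r0:0, $r1:0, $r2:8, $r3:12, $r4:6, $r5:8}

7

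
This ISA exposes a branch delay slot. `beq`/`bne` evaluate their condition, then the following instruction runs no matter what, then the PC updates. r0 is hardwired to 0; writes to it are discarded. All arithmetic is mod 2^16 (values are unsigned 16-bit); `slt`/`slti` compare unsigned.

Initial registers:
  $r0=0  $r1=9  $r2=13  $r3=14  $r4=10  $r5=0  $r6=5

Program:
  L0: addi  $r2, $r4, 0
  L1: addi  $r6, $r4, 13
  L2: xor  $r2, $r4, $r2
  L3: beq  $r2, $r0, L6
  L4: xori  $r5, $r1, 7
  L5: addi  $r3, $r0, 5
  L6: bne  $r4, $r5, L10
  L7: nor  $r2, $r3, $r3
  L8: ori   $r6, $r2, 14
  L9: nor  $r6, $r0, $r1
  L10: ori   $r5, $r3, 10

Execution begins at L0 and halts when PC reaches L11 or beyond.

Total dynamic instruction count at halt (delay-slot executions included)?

PC=0  addi  $r2, $r4, 0      | $r0=0 $r1=9 $r2=10 $r3=14 $r4=10 $r5=0 $r6=5
PC=1  addi  $r6, $r4, 13     | $r0=0 $r1=9 $r2=10 $r3=14 $r4=10 $r5=0 $r6=23
PC=2  xor  $r2, $r4, $r2     | $r0=0 $r1=9 $r2=0 $r3=14 $r4=10 $r5=0 $r6=23
PC=3  beq  $r2, $r0, L6      | $r0=0 $r1=9 $r2=0 $r3=14 $r4=10 $r5=0 $r6=23  [TAKEN]
PC=4  xori  $r5, $r1, 7      | $r0=0 $r1=9 $r2=0 $r3=14 $r4=10 $r5=14 $r6=23
PC=6  bne  $r4, $r5, L10     | $r0=0 $r1=9 $r2=0 $r3=14 $r4=10 $r5=14 $r6=23  [TAKEN]
PC=7  nor  $r2, $r3, $r3     | $r0=0 $r1=9 $r2=65521 $r3=14 $r4=10 $r5=14 $r6=23
PC=10 ori   $r5, $r3, 10     | $r0=0 $r1=9 $r2=65521 $r3=14 $r4=10 $r5=14 $r6=23

8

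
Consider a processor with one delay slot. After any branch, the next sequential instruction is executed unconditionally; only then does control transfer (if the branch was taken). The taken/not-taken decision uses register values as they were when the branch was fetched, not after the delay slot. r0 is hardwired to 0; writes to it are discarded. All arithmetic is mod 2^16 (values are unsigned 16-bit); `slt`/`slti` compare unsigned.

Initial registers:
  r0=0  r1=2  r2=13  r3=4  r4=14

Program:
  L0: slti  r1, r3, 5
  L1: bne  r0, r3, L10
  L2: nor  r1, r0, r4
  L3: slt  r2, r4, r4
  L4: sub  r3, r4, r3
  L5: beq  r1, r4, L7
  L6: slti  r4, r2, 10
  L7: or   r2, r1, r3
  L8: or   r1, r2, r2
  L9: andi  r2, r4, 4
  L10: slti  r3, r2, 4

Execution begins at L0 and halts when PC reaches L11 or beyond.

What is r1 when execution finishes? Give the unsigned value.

  step pc=0: slti  r1, r3, 5  regs=(0,1,13,4,14)
  step pc=1: bne  r0, r3, L10  cond=T  regs=(0,1,13,4,14)
  step pc=2: nor  r1, r0, r4  regs=(0,65521,13,4,14)
  step pc=10: slti  r3, r2, 4  regs=(0,65521,13,0,14)

65521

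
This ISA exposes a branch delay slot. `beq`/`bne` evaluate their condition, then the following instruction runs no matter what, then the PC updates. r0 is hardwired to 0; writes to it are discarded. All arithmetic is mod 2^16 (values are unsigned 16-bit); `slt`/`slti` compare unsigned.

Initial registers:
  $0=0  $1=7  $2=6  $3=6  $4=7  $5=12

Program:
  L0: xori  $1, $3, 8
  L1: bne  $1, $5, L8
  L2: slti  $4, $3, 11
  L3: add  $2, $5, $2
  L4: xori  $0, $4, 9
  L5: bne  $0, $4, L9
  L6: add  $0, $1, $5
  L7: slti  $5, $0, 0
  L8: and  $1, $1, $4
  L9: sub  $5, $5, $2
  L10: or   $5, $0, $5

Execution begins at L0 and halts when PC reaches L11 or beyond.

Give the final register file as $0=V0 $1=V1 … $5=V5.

$0=0 $1=0 $2=6 $3=6 $4=1 $5=6

PC=0  xori  $1, $3, 8        | $0=0 $1=14 $2=6 $3=6 $4=7 $5=12
PC=1  bne  $1, $5, L8        | $0=0 $1=14 $2=6 $3=6 $4=7 $5=12  [TAKEN]
PC=2  slti  $4, $3, 11       | $0=0 $1=14 $2=6 $3=6 $4=1 $5=12
PC=8  and  $1, $1, $4        | $0=0 $1=0 $2=6 $3=6 $4=1 $5=12
PC=9  sub  $5, $5, $2        | $0=0 $1=0 $2=6 $3=6 $4=1 $5=6
PC=10 or   $5, $0, $5        | $0=0 $1=0 $2=6 $3=6 $4=1 $5=6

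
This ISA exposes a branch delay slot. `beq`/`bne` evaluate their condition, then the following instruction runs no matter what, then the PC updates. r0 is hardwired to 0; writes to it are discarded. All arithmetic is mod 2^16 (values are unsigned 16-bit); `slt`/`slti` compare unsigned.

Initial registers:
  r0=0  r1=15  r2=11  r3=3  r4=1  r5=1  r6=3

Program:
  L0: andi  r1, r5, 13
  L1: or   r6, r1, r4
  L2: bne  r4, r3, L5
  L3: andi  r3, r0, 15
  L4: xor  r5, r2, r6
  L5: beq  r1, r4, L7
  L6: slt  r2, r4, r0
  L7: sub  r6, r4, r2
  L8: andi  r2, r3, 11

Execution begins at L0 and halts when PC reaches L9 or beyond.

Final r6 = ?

1

#0 andi  r1, r5, 13 ; 0/1/11/3/1/1/3
#1 or   r6, r1, r4 ; 0/1/11/3/1/1/1
#2 bne  r4, r3, L5 ; 0/1/11/3/1/1/1 ; →target
#3 andi  r3, r0, 15 ; 0/1/11/0/1/1/1
#5 beq  r1, r4, L7 ; 0/1/11/0/1/1/1 ; →target
#6 slt  r2, r4, r0 ; 0/1/0/0/1/1/1
#7 sub  r6, r4, r2 ; 0/1/0/0/1/1/1
#8 andi  r2, r3, 11 ; 0/1/0/0/1/1/1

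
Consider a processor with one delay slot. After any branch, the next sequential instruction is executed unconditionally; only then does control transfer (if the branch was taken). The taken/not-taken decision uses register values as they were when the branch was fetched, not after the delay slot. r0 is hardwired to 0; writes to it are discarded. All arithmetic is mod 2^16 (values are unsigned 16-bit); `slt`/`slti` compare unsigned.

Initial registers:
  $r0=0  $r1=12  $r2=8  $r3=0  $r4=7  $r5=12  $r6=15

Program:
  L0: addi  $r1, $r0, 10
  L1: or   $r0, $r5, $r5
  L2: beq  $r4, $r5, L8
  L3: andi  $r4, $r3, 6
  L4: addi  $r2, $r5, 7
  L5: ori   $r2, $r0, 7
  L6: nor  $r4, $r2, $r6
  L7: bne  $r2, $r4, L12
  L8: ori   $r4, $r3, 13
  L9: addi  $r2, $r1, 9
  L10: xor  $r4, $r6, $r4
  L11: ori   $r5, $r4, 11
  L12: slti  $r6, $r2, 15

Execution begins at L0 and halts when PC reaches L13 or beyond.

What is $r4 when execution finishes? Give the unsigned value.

13

#0 addi  $r1, $r0, 10 ; 0/10/8/0/7/12/15
#1 or   $r0, $r5, $r5 ; 0/10/8/0/7/12/15
#2 beq  $r4, $r5, L8 ; 0/10/8/0/7/12/15 ; →fallthru
#3 andi  $r4, $r3, 6 ; 0/10/8/0/0/12/15
#4 addi  $r2, $r5, 7 ; 0/10/19/0/0/12/15
#5 ori   $r2, $r0, 7 ; 0/10/7/0/0/12/15
#6 nor  $r4, $r2, $r6 ; 0/10/7/0/65520/12/15
#7 bne  $r2, $r4, L12 ; 0/10/7/0/65520/12/15 ; →target
#8 ori   $r4, $r3, 13 ; 0/10/7/0/13/12/15
#12 slti  $r6, $r2, 15 ; 0/10/7/0/13/12/1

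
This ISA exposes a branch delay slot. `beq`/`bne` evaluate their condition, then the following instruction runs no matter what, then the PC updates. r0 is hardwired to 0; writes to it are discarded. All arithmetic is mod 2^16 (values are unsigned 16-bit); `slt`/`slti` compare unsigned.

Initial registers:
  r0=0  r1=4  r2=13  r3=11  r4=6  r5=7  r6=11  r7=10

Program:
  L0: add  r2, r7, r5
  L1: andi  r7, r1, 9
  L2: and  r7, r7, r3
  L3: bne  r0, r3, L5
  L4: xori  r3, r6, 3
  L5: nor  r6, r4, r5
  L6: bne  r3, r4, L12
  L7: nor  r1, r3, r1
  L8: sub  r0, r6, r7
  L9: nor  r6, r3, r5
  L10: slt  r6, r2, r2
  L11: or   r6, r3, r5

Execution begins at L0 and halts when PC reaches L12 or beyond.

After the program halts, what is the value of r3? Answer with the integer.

8

#0 add  r2, r7, r5 ; 0/4/17/11/6/7/11/10
#1 andi  r7, r1, 9 ; 0/4/17/11/6/7/11/0
#2 and  r7, r7, r3 ; 0/4/17/11/6/7/11/0
#3 bne  r0, r3, L5 ; 0/4/17/11/6/7/11/0 ; →target
#4 xori  r3, r6, 3 ; 0/4/17/8/6/7/11/0
#5 nor  r6, r4, r5 ; 0/4/17/8/6/7/65528/0
#6 bne  r3, r4, L12 ; 0/4/17/8/6/7/65528/0 ; →target
#7 nor  r1, r3, r1 ; 0/65523/17/8/6/7/65528/0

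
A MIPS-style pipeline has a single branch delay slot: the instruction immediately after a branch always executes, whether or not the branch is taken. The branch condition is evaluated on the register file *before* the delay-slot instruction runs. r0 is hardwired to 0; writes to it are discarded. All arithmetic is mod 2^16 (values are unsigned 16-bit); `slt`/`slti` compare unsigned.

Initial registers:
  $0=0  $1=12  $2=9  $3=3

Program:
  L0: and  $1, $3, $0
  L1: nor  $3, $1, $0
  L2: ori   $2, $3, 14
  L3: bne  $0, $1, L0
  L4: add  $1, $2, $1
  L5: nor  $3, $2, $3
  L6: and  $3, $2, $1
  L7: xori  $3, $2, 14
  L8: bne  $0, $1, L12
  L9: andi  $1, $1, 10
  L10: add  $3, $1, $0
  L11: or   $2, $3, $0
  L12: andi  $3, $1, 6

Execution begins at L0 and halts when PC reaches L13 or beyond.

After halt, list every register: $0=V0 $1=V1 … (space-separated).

$0=0 $1=10 $2=65535 $3=2

[0] and  $1, $3, $0  →  {$0:0, $1:0, $2:9, $3:3}
[1] nor  $3, $1, $0  →  {$0:0, $1:0, $2:9, $3:65535}
[2] ori   $2, $3, 14  →  {$0:0, $1:0, $2:65535, $3:65535}
[3] bne  $0, $1, L0  →  {$0:0, $1:0, $2:65535, $3:65535}  ⟨branch fallthrough⟩
[4] add  $1, $2, $1  →  {$0:0, $1:65535, $2:65535, $3:65535}
[5] nor  $3, $2, $3  →  {$0:0, $1:65535, $2:65535, $3:0}
[6] and  $3, $2, $1  →  {$0:0, $1:65535, $2:65535, $3:65535}
[7] xori  $3, $2, 14  →  {$0:0, $1:65535, $2:65535, $3:65521}
[8] bne  $0, $1, L12  →  {$0:0, $1:65535, $2:65535, $3:65521}  ⟨branch taken⟩
[9] andi  $1, $1, 10  →  {$0:0, $1:10, $2:65535, $3:65521}
[12] andi  $3, $1, 6  →  {$0:0, $1:10, $2:65535, $3:2}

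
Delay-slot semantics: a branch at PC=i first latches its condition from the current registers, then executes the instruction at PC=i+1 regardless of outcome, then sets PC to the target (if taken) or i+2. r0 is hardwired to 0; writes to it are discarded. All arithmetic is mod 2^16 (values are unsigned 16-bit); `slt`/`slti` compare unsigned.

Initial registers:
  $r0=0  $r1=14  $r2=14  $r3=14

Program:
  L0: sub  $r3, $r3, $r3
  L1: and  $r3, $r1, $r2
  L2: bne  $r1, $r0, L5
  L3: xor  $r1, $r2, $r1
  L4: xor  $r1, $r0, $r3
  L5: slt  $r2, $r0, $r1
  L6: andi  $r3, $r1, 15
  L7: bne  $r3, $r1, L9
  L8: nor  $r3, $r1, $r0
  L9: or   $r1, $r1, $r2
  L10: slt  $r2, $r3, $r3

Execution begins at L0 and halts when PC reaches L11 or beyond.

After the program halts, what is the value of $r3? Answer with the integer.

[0] sub  $r3, $r3, $r3  →  {$r0:0, $r1:14, $r2:14, $r3:0}
[1] and  $r3, $r1, $r2  →  {$r0:0, $r1:14, $r2:14, $r3:14}
[2] bne  $r1, $r0, L5  →  {$r0:0, $r1:14, $r2:14, $r3:14}  ⟨branch taken⟩
[3] xor  $r1, $r2, $r1  →  {$r0:0, $r1:0, $r2:14, $r3:14}
[5] slt  $r2, $r0, $r1  →  {$r0:0, $r1:0, $r2:0, $r3:14}
[6] andi  $r3, $r1, 15  →  {$r0:0, $r1:0, $r2:0, $r3:0}
[7] bne  $r3, $r1, L9  →  {$r0:0, $r1:0, $r2:0, $r3:0}  ⟨branch fallthrough⟩
[8] nor  $r3, $r1, $r0  →  {$r0:0, $r1:0, $r2:0, $r3:65535}
[9] or   $r1, $r1, $r2  →  {$r0:0, $r1:0, $r2:0, $r3:65535}
[10] slt  $r2, $r3, $r3  →  {$r0:0, $r1:0, $r2:0, $r3:65535}

65535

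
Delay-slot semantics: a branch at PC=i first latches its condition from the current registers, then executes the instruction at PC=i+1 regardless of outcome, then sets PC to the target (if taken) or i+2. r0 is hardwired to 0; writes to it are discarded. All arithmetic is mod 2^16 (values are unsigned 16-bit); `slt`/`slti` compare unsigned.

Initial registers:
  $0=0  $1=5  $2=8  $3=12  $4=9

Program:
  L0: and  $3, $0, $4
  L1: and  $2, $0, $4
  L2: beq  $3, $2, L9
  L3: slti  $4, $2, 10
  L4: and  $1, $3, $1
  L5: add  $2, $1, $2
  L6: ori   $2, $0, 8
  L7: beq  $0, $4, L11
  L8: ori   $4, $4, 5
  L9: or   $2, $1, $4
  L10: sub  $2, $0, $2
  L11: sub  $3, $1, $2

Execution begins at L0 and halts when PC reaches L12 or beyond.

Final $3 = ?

  step pc=0: and  $3, $0, $4  regs=(0,5,8,0,9)
  step pc=1: and  $2, $0, $4  regs=(0,5,0,0,9)
  step pc=2: beq  $3, $2, L9  cond=T  regs=(0,5,0,0,9)
  step pc=3: slti  $4, $2, 10  regs=(0,5,0,0,1)
  step pc=9: or   $2, $1, $4  regs=(0,5,5,0,1)
  step pc=10: sub  $2, $0, $2  regs=(0,5,65531,0,1)
  step pc=11: sub  $3, $1, $2  regs=(0,5,65531,10,1)

10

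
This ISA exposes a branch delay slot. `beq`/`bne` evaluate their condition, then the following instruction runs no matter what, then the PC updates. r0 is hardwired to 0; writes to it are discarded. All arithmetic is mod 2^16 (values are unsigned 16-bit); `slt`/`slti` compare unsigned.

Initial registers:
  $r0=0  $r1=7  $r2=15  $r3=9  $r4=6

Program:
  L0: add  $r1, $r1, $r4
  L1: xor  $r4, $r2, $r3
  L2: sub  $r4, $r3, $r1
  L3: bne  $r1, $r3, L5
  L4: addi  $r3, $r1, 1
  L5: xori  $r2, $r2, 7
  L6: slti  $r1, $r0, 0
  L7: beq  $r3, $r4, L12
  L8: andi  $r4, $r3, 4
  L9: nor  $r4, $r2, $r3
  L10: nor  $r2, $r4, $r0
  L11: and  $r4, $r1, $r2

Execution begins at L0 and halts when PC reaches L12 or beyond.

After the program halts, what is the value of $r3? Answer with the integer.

14

  step pc=0: add  $r1, $r1, $r4  regs=(0,13,15,9,6)
  step pc=1: xor  $r4, $r2, $r3  regs=(0,13,15,9,6)
  step pc=2: sub  $r4, $r3, $r1  regs=(0,13,15,9,65532)
  step pc=3: bne  $r1, $r3, L5  cond=T  regs=(0,13,15,9,65532)
  step pc=4: addi  $r3, $r1, 1  regs=(0,13,15,14,65532)
  step pc=5: xori  $r2, $r2, 7  regs=(0,13,8,14,65532)
  step pc=6: slti  $r1, $r0, 0  regs=(0,0,8,14,65532)
  step pc=7: beq  $r3, $r4, L12  cond=F  regs=(0,0,8,14,65532)
  step pc=8: andi  $r4, $r3, 4  regs=(0,0,8,14,4)
  step pc=9: nor  $r4, $r2, $r3  regs=(0,0,8,14,65521)
  step pc=10: nor  $r2, $r4, $r0  regs=(0,0,14,14,65521)
  step pc=11: and  $r4, $r1, $r2  regs=(0,0,14,14,0)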